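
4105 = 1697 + 2408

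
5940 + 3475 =9415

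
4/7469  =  4/7469 = 0.00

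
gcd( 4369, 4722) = 1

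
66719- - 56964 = 123683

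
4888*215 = 1050920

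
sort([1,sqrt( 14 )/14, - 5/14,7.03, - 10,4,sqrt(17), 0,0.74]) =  [ - 10, - 5/14,0,sqrt(14 ) /14,  0.74,1, 4,sqrt(17 ),7.03]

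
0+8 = 8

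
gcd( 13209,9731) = 37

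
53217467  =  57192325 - 3974858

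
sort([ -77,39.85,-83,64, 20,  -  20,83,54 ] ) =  [ - 83, - 77, - 20,20,39.85,54,  64, 83 ] 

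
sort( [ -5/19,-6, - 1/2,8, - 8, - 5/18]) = [ - 8, - 6, - 1/2,-5/18, - 5/19,  8]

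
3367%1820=1547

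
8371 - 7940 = 431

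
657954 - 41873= 616081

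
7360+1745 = 9105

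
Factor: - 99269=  - 53^1*1873^1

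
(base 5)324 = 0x59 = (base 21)45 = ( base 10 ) 89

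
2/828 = 1/414  =  0.00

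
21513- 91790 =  - 70277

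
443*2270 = 1005610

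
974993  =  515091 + 459902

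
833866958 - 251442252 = 582424706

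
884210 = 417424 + 466786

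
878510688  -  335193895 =543316793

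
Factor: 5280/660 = 2^3 = 8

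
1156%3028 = 1156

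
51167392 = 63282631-12115239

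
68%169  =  68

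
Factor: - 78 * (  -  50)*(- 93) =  - 362700 = - 2^2* 3^2*5^2*13^1  *31^1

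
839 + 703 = 1542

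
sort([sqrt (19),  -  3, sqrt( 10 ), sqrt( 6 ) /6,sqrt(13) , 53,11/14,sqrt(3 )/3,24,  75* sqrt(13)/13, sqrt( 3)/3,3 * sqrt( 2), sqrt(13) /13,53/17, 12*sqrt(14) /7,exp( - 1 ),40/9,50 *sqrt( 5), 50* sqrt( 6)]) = [ - 3, sqrt( 13 )/13,exp( - 1),sqrt (6)/6, sqrt(3)/3,sqrt ( 3)/3,  11/14, 53/17,sqrt( 10 ),  sqrt( 13),  3*sqrt(2),sqrt( 19),40/9,12*sqrt( 14 )/7,75  *sqrt(13) /13,24,53,50*sqrt(5),  50 * sqrt(6) ]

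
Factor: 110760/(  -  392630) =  - 2^2*3^1*7^( - 1)*13^1*79^( - 1 ) = - 156/553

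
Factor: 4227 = 3^1 * 1409^1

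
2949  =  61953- 59004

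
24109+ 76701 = 100810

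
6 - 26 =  - 20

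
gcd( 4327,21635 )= 4327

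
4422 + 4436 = 8858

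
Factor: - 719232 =  -  2^7*3^1*1873^1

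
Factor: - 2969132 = - 2^2*742283^1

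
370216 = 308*1202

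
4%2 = 0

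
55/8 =55/8 =6.88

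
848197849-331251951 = 516945898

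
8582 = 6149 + 2433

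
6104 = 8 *763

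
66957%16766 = 16659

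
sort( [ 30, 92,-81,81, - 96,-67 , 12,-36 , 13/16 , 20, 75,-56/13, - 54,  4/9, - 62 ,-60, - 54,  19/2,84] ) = [-96,  -  81, - 67, - 62,-60,- 54, - 54 ,-36, - 56/13, 4/9 , 13/16,19/2,  12,  20, 30,75,  81,84 , 92] 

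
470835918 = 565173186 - 94337268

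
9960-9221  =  739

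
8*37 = 296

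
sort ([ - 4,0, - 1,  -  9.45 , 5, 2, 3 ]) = [ - 9.45, -4, - 1, 0, 2,3,5 ]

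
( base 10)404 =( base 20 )104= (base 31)d1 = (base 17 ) 16d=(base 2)110010100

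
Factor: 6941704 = 2^3*7^1*11^1*  59^1*191^1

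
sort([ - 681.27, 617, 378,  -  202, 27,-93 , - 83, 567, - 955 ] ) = [ - 955, - 681.27, -202, - 93 , - 83, 27, 378, 567 , 617] 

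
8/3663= 8/3663 = 0.00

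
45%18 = 9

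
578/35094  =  289/17547 = 0.02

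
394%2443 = 394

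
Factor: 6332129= 6332129^1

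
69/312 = 23/104=0.22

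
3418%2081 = 1337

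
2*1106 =2212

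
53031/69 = 768 + 13/23 = 768.57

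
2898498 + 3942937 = 6841435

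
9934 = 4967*2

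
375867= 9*41763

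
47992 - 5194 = 42798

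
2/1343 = 2/1343 = 0.00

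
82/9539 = 82/9539 = 0.01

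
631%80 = 71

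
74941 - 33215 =41726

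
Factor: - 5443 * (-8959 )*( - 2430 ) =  - 2^1*3^5 * 5^1*17^2* 31^1*5443^1  =  -  118496123910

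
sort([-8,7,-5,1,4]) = [  -  8,-5, 1, 4, 7]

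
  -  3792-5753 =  - 9545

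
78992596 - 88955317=  -  9962721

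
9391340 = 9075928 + 315412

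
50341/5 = 50341/5 = 10068.20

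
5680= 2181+3499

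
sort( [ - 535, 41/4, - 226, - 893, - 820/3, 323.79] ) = [-893, - 535, - 820/3, - 226, 41/4, 323.79]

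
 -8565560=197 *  ( - 43480)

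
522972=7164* 73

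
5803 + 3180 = 8983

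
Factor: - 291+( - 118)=- 409  =  - 409^1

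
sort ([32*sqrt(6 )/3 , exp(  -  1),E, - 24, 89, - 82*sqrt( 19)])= [-82*sqrt( 19),-24,exp( - 1), E,32*sqrt(6)/3, 89]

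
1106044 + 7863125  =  8969169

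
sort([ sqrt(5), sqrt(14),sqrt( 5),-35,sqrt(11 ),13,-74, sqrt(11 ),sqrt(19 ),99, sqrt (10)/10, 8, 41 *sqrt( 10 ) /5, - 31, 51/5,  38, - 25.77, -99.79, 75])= [ - 99.79, - 74, - 35 , - 31, - 25.77, sqrt( 10)/10, sqrt( 5 ), sqrt(5), sqrt(11), sqrt ( 11 ),sqrt( 14 ), sqrt( 19), 8, 51/5, 13,  41*sqrt(10)/5, 38, 75,99] 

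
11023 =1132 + 9891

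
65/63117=65/63117 = 0.00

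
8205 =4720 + 3485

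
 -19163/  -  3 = 6387 + 2/3 =6387.67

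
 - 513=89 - 602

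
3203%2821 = 382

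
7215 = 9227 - 2012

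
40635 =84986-44351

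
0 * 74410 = 0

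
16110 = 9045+7065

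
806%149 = 61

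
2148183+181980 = 2330163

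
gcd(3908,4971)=1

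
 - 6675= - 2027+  - 4648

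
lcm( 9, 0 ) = 0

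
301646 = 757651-456005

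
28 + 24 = 52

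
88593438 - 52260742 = 36332696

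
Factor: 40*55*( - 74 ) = - 162800 = - 2^4 * 5^2*11^1*37^1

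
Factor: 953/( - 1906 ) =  - 2^( - 1 ) = -1/2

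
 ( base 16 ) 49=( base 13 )58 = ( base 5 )243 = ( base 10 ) 73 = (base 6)201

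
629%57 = 2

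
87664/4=21916 = 21916.00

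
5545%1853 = 1839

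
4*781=3124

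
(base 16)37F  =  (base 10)895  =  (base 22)1IF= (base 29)11P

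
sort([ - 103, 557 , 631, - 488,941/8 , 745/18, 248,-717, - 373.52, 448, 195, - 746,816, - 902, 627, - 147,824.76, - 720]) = [-902,-746, - 720, - 717, - 488, - 373.52,-147,-103, 745/18,941/8, 195 , 248, 448, 557, 627, 631, 816, 824.76]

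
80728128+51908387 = 132636515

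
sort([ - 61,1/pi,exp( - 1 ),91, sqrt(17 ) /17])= [ - 61,sqrt (17) /17  ,  1/pi,exp ( - 1),91 ]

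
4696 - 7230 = - 2534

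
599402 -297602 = 301800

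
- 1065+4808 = 3743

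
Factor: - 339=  - 3^1*113^1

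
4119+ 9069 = 13188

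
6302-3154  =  3148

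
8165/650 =1633/130 =12.56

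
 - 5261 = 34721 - 39982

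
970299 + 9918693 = 10888992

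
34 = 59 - 25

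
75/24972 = 25/8324 = 0.00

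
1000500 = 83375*12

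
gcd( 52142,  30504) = 62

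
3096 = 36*86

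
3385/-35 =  - 677/7 = -96.71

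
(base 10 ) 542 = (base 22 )12E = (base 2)1000011110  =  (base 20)172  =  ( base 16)21E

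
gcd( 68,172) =4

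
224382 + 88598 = 312980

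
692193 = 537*1289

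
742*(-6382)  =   - 4735444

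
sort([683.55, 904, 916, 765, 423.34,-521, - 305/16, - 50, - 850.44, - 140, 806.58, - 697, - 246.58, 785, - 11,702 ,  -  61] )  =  [ - 850.44, - 697, - 521,-246.58,- 140,  -  61, - 50,-305/16, - 11, 423.34, 683.55, 702, 765, 785 , 806.58,904, 916]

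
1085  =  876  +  209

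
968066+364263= 1332329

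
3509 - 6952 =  - 3443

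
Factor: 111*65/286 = 555/22 = 2^( - 1 )*3^1*5^1 * 11^( - 1 )*37^1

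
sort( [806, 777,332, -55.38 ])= [ - 55.38, 332, 777, 806 ]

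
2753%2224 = 529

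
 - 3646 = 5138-8784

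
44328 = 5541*8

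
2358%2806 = 2358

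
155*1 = 155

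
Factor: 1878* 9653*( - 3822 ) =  - 2^2 * 3^2*7^4*13^1*197^1*313^1 =- 69286492548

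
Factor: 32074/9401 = 58/17= 2^1*  17^( - 1) * 29^1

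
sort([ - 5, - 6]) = [  -  6,-5] 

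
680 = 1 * 680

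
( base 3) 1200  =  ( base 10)45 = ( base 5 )140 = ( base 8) 55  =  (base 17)2B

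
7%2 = 1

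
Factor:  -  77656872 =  - 2^3*3^1 *53^1*61051^1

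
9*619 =5571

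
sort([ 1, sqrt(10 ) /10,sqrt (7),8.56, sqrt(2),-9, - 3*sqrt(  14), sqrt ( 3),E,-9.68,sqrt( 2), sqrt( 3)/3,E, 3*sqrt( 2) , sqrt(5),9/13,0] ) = [ - 3*sqrt(14 ),-9.68, - 9 , 0, sqrt( 10)/10,sqrt( 3) /3,9/13, 1,sqrt(2),sqrt( 2), sqrt( 3),sqrt (5) , sqrt( 7)  ,  E,E,3*sqrt(2), 8.56 ]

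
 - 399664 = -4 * 99916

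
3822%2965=857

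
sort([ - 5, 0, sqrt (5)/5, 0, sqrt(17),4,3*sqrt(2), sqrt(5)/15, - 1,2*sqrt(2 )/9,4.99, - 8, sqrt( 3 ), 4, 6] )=[ - 8, - 5, - 1, 0,  0 , sqrt(5 )/15,2*sqrt( 2 ) /9, sqrt ( 5 )/5, sqrt( 3),4,4, sqrt( 17), 3*sqrt ( 2), 4.99, 6] 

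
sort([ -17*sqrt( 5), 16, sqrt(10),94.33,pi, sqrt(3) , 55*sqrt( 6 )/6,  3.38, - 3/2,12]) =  [-17*sqrt(5), - 3/2, sqrt(3),pi,sqrt( 10 ),3.38,12, 16,55 * sqrt( 6 ) /6,94.33 ]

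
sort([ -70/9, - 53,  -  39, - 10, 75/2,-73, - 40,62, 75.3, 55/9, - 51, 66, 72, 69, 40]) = [ - 73, - 53,-51, - 40, - 39, - 10 , - 70/9,55/9, 75/2, 40, 62,66, 69,72,75.3]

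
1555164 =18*86398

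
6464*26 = 168064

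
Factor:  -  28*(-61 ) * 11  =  2^2*7^1*11^1*61^1= 18788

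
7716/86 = 3858/43 = 89.72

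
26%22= 4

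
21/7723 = 21/7723  =  0.00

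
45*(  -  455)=-20475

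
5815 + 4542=10357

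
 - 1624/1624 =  - 1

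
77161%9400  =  1961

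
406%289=117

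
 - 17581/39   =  -451 + 8/39 = - 450.79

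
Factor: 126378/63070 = 3^2*5^( - 1 )*53^(-1) *59^1=531/265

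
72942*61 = 4449462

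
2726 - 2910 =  - 184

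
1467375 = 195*7525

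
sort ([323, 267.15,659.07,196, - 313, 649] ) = [- 313, 196,267.15,323, 649,659.07]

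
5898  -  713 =5185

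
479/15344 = 479/15344 = 0.03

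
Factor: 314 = 2^1 * 157^1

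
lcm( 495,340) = 33660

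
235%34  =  31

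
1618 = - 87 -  - 1705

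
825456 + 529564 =1355020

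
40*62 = 2480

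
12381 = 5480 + 6901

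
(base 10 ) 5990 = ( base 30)6jk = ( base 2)1011101100110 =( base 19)gb5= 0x1766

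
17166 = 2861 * 6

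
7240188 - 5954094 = 1286094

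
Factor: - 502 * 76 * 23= - 877496 = - 2^3*19^1*23^1 * 251^1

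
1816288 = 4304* 422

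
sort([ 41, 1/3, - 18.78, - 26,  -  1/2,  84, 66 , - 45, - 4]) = [ - 45, - 26, - 18.78, - 4, - 1/2,1/3,41,66,84 ] 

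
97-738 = -641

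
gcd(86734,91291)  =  1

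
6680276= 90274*74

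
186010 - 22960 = 163050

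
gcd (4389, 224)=7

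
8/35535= 8/35535 =0.00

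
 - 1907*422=  -  804754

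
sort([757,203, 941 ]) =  [203,757,941 ]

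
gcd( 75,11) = 1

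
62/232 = 31/116 = 0.27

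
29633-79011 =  - 49378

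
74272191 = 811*91581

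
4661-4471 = 190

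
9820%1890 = 370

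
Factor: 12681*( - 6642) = - 2^1*3^6*41^1*1409^1 = -84227202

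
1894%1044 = 850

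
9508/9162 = 1 +173/4581=1.04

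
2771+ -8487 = - 5716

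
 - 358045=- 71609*5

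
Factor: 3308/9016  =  827/2254 = 2^( - 1 ) * 7^( - 2)*23^( - 1 )*827^1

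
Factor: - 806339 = - 139^1 * 5801^1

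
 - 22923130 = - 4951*4630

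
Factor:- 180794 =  -2^1*90397^1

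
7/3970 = 7/3970= 0.00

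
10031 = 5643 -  - 4388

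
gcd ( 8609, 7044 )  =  1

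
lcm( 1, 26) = 26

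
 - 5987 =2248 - 8235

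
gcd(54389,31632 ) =1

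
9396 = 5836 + 3560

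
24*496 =11904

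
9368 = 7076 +2292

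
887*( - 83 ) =  -  73621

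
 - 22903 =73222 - 96125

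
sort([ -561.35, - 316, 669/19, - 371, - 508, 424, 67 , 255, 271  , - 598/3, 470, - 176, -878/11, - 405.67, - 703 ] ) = [-703, - 561.35,-508,  -  405.67, - 371, - 316, - 598/3 , - 176, - 878/11, 669/19 , 67, 255, 271, 424, 470] 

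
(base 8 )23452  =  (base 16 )272A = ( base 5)310101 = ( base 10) 10026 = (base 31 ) ADD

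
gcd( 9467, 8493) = 1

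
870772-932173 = -61401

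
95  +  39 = 134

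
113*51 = 5763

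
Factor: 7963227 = 3^2*884803^1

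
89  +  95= 184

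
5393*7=37751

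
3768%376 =8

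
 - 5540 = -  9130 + 3590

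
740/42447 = 740/42447 = 0.02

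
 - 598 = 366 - 964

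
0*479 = 0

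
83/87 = 83/87 = 0.95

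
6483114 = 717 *9042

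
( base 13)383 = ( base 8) 1146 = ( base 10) 614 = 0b1001100110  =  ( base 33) ik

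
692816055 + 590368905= 1283184960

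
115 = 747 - 632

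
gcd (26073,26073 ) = 26073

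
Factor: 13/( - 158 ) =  - 2^( - 1 )*13^1*79^ (-1) 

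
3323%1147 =1029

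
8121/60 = 2707/20 = 135.35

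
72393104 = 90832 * 797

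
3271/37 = 88 + 15/37 = 88.41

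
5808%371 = 243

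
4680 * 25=117000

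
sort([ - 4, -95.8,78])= [-95.8, - 4,78]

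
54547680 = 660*82648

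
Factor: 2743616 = 2^6*163^1*263^1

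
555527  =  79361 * 7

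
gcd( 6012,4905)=9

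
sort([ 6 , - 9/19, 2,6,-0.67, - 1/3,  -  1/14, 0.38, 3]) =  [ - 0.67 ,-9/19 , - 1/3,-1/14, 0.38 , 2, 3, 6, 6 ]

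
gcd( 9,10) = 1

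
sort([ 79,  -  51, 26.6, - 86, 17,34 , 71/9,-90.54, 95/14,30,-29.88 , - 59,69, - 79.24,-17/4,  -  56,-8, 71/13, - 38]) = [-90.54,-86, - 79.24, - 59, - 56, - 51,-38, - 29.88, - 8  ,-17/4, 71/13, 95/14, 71/9,  17, 26.6, 30,34,69,79 ]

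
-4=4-8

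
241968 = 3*80656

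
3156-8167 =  - 5011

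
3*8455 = 25365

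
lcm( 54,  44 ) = 1188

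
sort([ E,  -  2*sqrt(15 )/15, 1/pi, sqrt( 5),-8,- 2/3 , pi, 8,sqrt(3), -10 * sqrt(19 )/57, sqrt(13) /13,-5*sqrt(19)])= [ - 5  *  sqrt(19 ), - 8, - 10*sqrt ( 19 ) /57 ,-2/3, - 2*sqrt( 15) /15, sqrt( 13 ) /13, 1/pi, sqrt( 3 ) , sqrt(5), E , pi , 8 ]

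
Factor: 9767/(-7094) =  - 2^( - 1 )*3547^ (-1) * 9767^1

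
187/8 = 23+3/8=23.38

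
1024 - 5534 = -4510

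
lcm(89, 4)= 356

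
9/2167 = 9/2167= 0.00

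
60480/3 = 20160 = 20160.00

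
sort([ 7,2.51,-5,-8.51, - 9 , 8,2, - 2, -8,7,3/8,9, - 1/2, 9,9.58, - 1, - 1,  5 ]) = [-9,-8.51, - 8,-5,  -  2,-1 ,-1, - 1/2,  3/8,2,2.51,5,7 , 7,8,  9,9, 9.58 ] 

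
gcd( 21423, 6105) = 111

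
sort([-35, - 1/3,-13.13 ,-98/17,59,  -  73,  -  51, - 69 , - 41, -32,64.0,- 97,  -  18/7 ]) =[ - 97, - 73, - 69, - 51, - 41, - 35 ,  -  32, - 13.13, - 98/17  ,  -  18/7,-1/3, 59, 64.0]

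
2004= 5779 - 3775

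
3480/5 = 696=696.00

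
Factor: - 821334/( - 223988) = 2^( - 1) * 3^1*55997^( - 1) * 136889^1 = 410667/111994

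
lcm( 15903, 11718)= 222642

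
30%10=0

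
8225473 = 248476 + 7976997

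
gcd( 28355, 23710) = 5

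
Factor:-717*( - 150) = 107550=2^1*3^2 *5^2 * 239^1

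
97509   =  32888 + 64621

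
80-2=78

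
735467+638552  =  1374019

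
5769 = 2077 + 3692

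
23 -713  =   - 690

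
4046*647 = 2617762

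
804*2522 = 2027688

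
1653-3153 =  - 1500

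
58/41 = 58/41 = 1.41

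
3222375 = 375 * 8593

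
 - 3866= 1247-5113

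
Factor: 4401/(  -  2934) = -3/2 = - 2^( - 1 ) * 3^1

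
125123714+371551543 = 496675257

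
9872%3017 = 821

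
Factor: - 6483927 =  -3^1 *43^1 * 50263^1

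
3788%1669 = 450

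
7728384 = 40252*192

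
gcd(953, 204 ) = 1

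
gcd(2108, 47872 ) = 68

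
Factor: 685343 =53^1*67^1*193^1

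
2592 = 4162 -1570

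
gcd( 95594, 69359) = 1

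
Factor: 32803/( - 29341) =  - 13^( - 1) *37^( - 1 )*61^ ( - 1)*32803^1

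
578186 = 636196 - 58010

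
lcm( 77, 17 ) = 1309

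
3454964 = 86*40174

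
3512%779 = 396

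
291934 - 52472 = 239462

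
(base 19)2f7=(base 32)vm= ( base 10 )1014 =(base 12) 706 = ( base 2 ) 1111110110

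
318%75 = 18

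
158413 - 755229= - 596816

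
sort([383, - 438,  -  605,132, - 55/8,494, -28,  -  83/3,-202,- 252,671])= [-605, - 438, -252, - 202,  -  28,-83/3, - 55/8, 132,383, 494,671 ]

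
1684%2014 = 1684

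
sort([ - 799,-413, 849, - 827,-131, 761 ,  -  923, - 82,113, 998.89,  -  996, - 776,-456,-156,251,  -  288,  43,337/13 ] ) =[- 996,-923,  -  827, - 799,-776, - 456, - 413,-288, -156, - 131, - 82 , 337/13, 43,113, 251, 761, 849,998.89]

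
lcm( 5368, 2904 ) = 177144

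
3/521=3/521= 0.01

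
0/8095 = 0 = 0.00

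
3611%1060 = 431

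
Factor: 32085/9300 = 2^( - 2)*3^1 * 5^(-1) *23^1 = 69/20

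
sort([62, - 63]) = [ - 63,62]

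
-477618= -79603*6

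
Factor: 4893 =3^1*7^1*233^1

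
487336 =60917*8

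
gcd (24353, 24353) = 24353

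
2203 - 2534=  - 331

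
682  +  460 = 1142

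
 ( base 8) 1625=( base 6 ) 4125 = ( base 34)qx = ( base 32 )sl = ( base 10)917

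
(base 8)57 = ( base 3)1202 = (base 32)1f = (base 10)47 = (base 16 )2f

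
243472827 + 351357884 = 594830711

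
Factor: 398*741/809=2^1*3^1*13^1*19^1*199^1*809^( -1) = 294918/809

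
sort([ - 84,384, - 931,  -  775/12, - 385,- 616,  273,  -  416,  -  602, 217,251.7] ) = [ - 931,  -  616, - 602, - 416, - 385, - 84,- 775/12, 217,251.7, 273,384 ] 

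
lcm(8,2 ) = 8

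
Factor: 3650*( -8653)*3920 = -2^5*5^3*7^2*17^1*73^1*509^1 = - 123807124000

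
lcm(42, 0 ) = 0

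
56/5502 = 4/393 = 0.01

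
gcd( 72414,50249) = 1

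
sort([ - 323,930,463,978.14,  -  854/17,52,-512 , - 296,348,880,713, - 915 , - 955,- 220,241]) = [ - 955, - 915, - 512, - 323, - 296 ,- 220,- 854/17,52,241,348,463, 713, 880,930, 978.14 ]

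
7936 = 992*8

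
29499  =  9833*3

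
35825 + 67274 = 103099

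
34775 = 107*325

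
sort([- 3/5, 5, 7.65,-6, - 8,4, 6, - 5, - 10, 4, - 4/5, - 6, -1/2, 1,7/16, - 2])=[ -10, - 8, - 6,-6, -5, - 2,- 4/5,  -  3/5,-1/2,7/16,1, 4,4,  5, 6, 7.65]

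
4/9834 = 2/4917= 0.00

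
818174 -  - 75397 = 893571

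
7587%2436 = 279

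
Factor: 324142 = 2^1*7^1*13^2*137^1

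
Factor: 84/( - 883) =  - 2^2 * 3^1*7^1*883^( - 1 ) 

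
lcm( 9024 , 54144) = 54144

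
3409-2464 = 945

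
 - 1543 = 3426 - 4969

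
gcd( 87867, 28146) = 3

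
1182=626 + 556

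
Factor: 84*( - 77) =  - 6468 = -2^2*3^1* 7^2*11^1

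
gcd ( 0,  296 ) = 296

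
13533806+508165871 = 521699677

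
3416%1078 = 182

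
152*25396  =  3860192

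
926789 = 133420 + 793369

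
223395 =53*4215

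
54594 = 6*9099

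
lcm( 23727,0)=0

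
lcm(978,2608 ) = 7824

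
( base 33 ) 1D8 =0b10111110110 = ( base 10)1526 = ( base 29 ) 1NI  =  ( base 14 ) 7B0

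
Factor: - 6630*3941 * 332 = -8674771560  =  -  2^3*3^1 * 5^1*7^1*13^1*17^1*83^1* 563^1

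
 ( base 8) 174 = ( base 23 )59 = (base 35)3j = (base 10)124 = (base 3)11121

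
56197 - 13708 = 42489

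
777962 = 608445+169517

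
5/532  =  5/532 =0.01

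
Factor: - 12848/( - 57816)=2/9 = 2^1*3^( - 2)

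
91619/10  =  9161  +  9/10=9161.90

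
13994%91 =71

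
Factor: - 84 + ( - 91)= - 175  =  -5^2*7^1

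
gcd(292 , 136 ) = 4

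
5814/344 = 16+155/172 = 16.90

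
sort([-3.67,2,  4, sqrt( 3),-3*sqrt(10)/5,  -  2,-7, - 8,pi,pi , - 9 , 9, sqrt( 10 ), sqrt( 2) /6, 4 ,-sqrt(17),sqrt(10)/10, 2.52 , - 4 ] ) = [-9,- 8,-7, -sqrt( 17 ), - 4,-3.67, - 2,-3*sqrt( 10 ) /5, sqrt(2)/6,sqrt (10) /10, sqrt(3),2,2.52,  pi,pi, sqrt(10 ), 4, 4,9 ] 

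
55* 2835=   155925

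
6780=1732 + 5048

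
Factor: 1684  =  2^2*421^1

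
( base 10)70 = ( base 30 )2a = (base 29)2c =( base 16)46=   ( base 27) 2G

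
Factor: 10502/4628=2^ (  -  1 )  *13^(  -  1 )*59^1  =  59/26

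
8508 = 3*2836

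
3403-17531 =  - 14128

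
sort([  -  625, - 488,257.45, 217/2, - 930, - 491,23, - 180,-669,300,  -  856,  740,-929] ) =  [ - 930, - 929, -856, - 669, - 625, -491,  -  488, -180,23,  217/2, 257.45, 300, 740] 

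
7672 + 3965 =11637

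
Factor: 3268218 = 2^1*3^1*127^1*4289^1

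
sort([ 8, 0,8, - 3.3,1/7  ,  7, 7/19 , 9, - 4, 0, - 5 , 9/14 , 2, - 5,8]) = [ - 5, - 5,-4, - 3.3, 0,0, 1/7, 7/19 , 9/14,2, 7, 8 , 8 , 8,9]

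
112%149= 112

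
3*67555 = 202665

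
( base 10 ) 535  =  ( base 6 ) 2251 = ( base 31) H8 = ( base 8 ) 1027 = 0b1000010111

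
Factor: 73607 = 73607^1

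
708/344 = 177/86 = 2.06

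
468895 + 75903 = 544798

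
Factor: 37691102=2^1*31^1*607921^1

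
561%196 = 169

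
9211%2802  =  805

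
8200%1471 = 845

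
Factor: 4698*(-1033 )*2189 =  - 10623291426 = - 2^1*3^4*11^1*29^1*199^1 * 1033^1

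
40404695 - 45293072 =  - 4888377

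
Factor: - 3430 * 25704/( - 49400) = 2204118/1235 = 2^1*3^3 * 5^( - 1 )*7^4 *13^( - 1)*17^1*19^ ( - 1 ) 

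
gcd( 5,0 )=5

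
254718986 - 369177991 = -114459005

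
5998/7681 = 5998/7681 = 0.78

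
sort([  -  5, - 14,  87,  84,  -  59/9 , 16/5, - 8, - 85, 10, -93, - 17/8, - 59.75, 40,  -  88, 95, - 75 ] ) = [ - 93 , -88, - 85, - 75, - 59.75, - 14,-8, - 59/9, - 5, - 17/8,16/5, 10,40, 84, 87,95 ] 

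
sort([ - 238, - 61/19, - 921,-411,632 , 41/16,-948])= [ -948, - 921, - 411,-238,- 61/19,41/16, 632]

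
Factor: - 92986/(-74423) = 2^1*2447^1 * 3917^ (  -  1) = 4894/3917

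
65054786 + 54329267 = 119384053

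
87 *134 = 11658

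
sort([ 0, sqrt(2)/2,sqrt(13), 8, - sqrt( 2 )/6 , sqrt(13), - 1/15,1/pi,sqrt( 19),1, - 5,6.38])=[ - 5,-sqrt (2) /6,  -  1/15,0,  1/pi,sqrt(2)/2 , 1,  sqrt(13),  sqrt(13 ),  sqrt(19 ), 6.38,8 ]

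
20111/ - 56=  -  360+ 7/8 = - 359.12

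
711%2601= 711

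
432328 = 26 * 16628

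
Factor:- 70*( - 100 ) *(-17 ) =- 119000 = - 2^3*5^3*7^1* 17^1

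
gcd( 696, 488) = 8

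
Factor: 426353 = 426353^1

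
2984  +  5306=8290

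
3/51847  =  3/51847 = 0.00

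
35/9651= 35/9651=   0.00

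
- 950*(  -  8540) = 8113000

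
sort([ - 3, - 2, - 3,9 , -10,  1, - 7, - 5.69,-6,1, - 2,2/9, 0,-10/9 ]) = [ - 10,-7,-6, - 5.69, - 3, - 3, - 2, - 2, - 10/9,0, 2/9 , 1,1,9 ]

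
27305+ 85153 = 112458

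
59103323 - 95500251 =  - 36396928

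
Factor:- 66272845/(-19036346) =2^(  -  1)*5^1*7^( - 1) * 1359739^(-1)*13254569^1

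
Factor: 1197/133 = 9  =  3^2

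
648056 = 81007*8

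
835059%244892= 100383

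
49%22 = 5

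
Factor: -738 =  - 2^1 * 3^2*41^1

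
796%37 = 19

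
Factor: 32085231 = 3^1* 139^1 * 76943^1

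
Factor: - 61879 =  - 61879^1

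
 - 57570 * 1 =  - 57570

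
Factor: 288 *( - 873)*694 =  - 174488256 = - 2^6 * 3^4*97^1* 347^1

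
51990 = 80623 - 28633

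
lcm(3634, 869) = 39974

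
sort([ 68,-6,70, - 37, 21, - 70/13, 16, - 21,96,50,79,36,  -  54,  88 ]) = [ - 54 , - 37,- 21,-6, - 70/13,16,  21,  36,50, 68,  70,79,88,96] 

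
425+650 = 1075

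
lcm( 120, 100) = 600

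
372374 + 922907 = 1295281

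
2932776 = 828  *3542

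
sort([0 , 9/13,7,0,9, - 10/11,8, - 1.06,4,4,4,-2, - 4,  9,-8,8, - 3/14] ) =[ - 8, - 4 , - 2, - 1.06, - 10/11, - 3/14,  0,0,9/13, 4,4,4,7, 8,8, 9,9 ]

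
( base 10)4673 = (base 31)4qn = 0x1241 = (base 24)82h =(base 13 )2186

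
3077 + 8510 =11587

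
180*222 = 39960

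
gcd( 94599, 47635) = 1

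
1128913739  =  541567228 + 587346511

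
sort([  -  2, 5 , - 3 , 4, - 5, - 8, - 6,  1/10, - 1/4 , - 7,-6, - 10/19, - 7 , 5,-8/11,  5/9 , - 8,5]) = [  -  8, - 8, - 7, - 7,  -  6, - 6,  -  5 , - 3, - 2,-8/11 , - 10/19, - 1/4, 1/10, 5/9, 4,  5,5,5]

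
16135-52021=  - 35886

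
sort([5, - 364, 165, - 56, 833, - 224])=[-364, - 224,-56,  5, 165,833 ] 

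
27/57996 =1/2148 = 0.00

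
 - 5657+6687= 1030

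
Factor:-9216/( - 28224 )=2^4*7^( - 2) = 16/49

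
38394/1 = 38394= 38394.00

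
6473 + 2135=8608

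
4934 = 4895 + 39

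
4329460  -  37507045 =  -33177585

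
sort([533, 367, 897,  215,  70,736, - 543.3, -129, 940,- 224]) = [  -  543.3,-224,-129,70,215, 367,533,736,897,940 ]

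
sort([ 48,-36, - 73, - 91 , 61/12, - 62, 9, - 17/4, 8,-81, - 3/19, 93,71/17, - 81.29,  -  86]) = [ - 91, - 86, - 81.29, - 81, -73, - 62, - 36,  -  17/4, - 3/19, 71/17, 61/12 , 8, 9, 48,93 ]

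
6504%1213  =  439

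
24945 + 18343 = 43288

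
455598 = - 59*( - 7722)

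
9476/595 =15 + 551/595 = 15.93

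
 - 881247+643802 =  - 237445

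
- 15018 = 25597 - 40615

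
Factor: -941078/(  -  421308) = 2^( - 1)*3^(- 3)*47^(  -  1)*83^( - 1)*470539^1  =  470539/210654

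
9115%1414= 631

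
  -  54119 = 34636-88755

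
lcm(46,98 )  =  2254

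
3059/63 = 437/9 = 48.56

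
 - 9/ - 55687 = 9/55687 = 0.00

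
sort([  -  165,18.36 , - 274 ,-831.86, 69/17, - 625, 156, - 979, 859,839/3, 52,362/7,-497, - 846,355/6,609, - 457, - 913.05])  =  [ - 979, - 913.05 , - 846, - 831.86,-625, - 497, - 457, - 274, - 165, 69/17, 18.36, 362/7, 52, 355/6, 156, 839/3 , 609,859]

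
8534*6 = 51204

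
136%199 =136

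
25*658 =16450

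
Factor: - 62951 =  - 7^1 * 17^1*23^2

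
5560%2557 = 446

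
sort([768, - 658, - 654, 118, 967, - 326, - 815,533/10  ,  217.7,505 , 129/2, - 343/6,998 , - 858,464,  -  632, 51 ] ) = [-858, - 815, - 658, - 654, - 632, - 326, - 343/6,51,533/10,129/2,  118,217.7, 464, 505, 768 , 967,998] 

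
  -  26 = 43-69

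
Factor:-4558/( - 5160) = 2^(- 2)*3^ ( - 1 )*5^(- 1)*53^1 = 53/60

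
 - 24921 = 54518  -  79439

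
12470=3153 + 9317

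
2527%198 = 151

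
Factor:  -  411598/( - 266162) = 583/377 = 11^1* 13^( - 1 )* 29^(-1)*53^1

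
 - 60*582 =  - 34920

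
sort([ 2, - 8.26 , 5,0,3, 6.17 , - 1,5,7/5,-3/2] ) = [ - 8.26, - 3/2,- 1,0, 7/5, 2, 3, 5, 5,6.17 ] 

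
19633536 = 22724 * 864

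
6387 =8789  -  2402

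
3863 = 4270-407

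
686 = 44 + 642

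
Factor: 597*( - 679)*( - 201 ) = 3^2*7^1*67^1*97^1*199^1=   81477963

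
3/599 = 3/599 = 0.01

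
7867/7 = 1123 + 6/7=1123.86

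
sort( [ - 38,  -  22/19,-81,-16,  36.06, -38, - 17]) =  [ - 81, - 38,-38,  -  17 ,-16, - 22/19, 36.06]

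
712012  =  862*826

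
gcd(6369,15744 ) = 3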